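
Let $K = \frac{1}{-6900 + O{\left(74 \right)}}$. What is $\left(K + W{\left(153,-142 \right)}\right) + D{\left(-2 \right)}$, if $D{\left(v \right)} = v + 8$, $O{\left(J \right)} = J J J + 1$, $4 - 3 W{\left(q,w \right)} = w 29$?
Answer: $\frac{549688501}{398325} \approx 1380.0$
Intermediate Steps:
$W{\left(q,w \right)} = \frac{4}{3} - \frac{29 w}{3}$ ($W{\left(q,w \right)} = \frac{4}{3} - \frac{w 29}{3} = \frac{4}{3} - \frac{29 w}{3}$)
$O{\left(J \right)} = 1 + J^{3}$ ($O{\left(J \right)} = J J^{2} + 1 = J^{3} + 1 = 1 + J^{3}$)
$K = \frac{1}{398325}$ ($K = \frac{1}{-6900 + \left(1 + 74^{3}\right)} = \frac{1}{-6900 + \left(1 + 405224\right)} = \frac{1}{-6900 + 405225} = \frac{1}{398325} \approx 2.5105 \cdot 10^{-6}$)
$D{\left(v \right)} = 8 + v$
$\left(K + W{\left(153,-142 \right)}\right) + D{\left(-2 \right)} = \left(\frac{1}{398325} + \left(\frac{4}{3} - - \frac{4118}{3}\right)\right) + \left(8 - 2\right) = \left(\frac{1}{398325} + \left(\frac{4}{3} + \frac{4118}{3}\right)\right) + 6 = \left(\frac{1}{398325} + 1374\right) + 6 = \frac{547298551}{398325} + 6 = \frac{549688501}{398325}$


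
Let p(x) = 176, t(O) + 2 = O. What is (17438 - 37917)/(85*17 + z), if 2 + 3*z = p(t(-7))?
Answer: -20479/1503 ≈ -13.625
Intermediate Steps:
t(O) = -2 + O
z = 58 (z = -⅔ + (⅓)*176 = -⅔ + 176/3 = 58)
(17438 - 37917)/(85*17 + z) = (17438 - 37917)/(85*17 + 58) = -20479/(1445 + 58) = -20479/1503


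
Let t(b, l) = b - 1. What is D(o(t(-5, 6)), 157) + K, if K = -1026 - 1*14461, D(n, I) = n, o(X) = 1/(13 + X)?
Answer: -108408/7 ≈ -15487.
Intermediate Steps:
t(b, l) = -1 + b
K = -15487 (K = -1026 - 14461 = -15487)
D(o(t(-5, 6)), 157) + K = 1/(13 + (-1 - 5)) - 15487 = 1/(13 - 6) - 15487 = 1/7 - 15487 = ⅐ - 15487 = -108408/7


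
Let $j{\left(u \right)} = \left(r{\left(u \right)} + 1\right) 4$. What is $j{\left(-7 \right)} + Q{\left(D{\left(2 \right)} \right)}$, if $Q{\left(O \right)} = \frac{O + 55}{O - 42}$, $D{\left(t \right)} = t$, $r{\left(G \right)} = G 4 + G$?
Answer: $- \frac{5497}{40} \approx -137.43$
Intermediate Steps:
$r{\left(G \right)} = 5 G$ ($r{\left(G \right)} = 4 G + G = 5 G$)
$j{\left(u \right)} = 4 + 20 u$ ($j{\left(u \right)} = \left(5 u + 1\right) 4 = \left(1 + 5 u\right) 4 = 4 + 20 u$)
$Q{\left(O \right)} = \frac{55 + O}{-42 + O}$
$j{\left(-7 \right)} + Q{\left(D{\left(2 \right)} \right)} = \left(4 + 20 \left(-7\right)\right) + \frac{55 + 2}{-42 + 2} = \left(4 - 140\right) + \frac{1}{-40} \cdot 57 = -136 - \frac{57}{40} = - \frac{5497}{40}$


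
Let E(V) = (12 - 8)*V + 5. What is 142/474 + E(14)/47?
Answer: 17794/11139 ≈ 1.5975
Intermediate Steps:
E(V) = 5 + 4*V (E(V) = 4*V + 5 = 5 + 4*V)
142/474 + E(14)/47 = 142/474 + (5 + 4*14)/47 = 142*(1/474) + (5 + 56)*(1/47) = 71/237 + 61*(1/47) = 71/237 + 61/47 = 17794/11139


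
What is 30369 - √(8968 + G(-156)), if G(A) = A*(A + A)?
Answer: 30369 - 2*√14410 ≈ 30129.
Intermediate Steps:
G(A) = 2*A² (G(A) = A*(2*A) = 2*A²)
30369 - √(8968 + G(-156)) = 30369 - √(8968 + 2*(-156)²) = 30369 - √(8968 + 2*24336) = 30369 - √(8968 + 48672) = 30369 - √57640 = 30369 - 2*√14410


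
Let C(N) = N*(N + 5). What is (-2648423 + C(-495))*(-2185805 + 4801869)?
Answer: -6293917743872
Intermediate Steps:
C(N) = N*(5 + N)
(-2648423 + C(-495))*(-2185805 + 4801869) = (-2648423 - 495*(5 - 495))*(-2185805 + 4801869) = (-2648423 - 495*(-490))*2616064 = (-2648423 + 242550)*2616064 = -2405873*2616064 = -6293917743872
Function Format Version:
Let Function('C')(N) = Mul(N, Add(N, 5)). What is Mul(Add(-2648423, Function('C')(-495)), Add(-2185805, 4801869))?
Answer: -6293917743872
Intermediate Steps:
Function('C')(N) = Mul(N, Add(5, N))
Mul(Add(-2648423, Function('C')(-495)), Add(-2185805, 4801869)) = Mul(Add(-2648423, Mul(-495, Add(5, -495))), Add(-2185805, 4801869)) = Mul(Add(-2648423, Mul(-495, -490)), 2616064) = Mul(Add(-2648423, 242550), 2616064) = Mul(-2405873, 2616064) = -6293917743872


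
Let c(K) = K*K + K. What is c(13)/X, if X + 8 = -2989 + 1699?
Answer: -91/649 ≈ -0.14022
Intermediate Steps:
X = -1298 (X = -8 + (-2989 + 1699) = -8 - 1290 = -1298)
c(K) = K + K² (c(K) = K² + K = K + K²)
c(13)/X = (13*(1 + 13))/(-1298) = (13*14)*(-1/1298) = 182*(-1/1298) = -91/649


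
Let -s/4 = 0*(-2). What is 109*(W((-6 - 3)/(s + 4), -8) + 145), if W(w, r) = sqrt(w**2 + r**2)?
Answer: 15805 + 109*sqrt(1105)/4 ≈ 16711.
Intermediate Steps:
s = 0 (s = -0*(-2) = -4*0 = 0)
W(w, r) = sqrt(r**2 + w**2)
109*(W((-6 - 3)/(s + 4), -8) + 145) = 109*(sqrt((-8)**2 + ((-6 - 3)/(0 + 4))**2) + 145) = 109*(sqrt(64 + (-9/4)**2) + 145) = 109*(sqrt(64 + 81/16) + 145) = 109*(sqrt(1105/16) + 145) = 109*(sqrt(1105)/4 + 145) = 109*(145 + sqrt(1105)/4) = 15805 + 109*sqrt(1105)/4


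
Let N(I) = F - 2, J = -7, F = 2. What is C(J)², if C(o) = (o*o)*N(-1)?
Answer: 0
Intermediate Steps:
N(I) = 0 (N(I) = 2 - 2 = 0)
C(o) = 0 (C(o) = (o*o)*0 = o²*0 = 0)
C(J)² = 0² = 0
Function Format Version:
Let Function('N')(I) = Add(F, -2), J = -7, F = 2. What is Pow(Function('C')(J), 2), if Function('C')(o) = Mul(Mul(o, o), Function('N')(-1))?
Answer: 0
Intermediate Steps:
Function('N')(I) = 0 (Function('N')(I) = Add(2, -2) = 0)
Function('C')(o) = 0 (Function('C')(o) = Mul(Mul(o, o), 0) = Mul(Pow(o, 2), 0) = 0)
Pow(Function('C')(J), 2) = Pow(0, 2) = 0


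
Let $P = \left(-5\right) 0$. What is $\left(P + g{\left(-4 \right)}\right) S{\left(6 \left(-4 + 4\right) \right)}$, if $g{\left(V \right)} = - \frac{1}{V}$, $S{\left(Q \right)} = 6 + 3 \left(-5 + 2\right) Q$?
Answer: $\frac{3}{2} \approx 1.5$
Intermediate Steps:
$P = 0$
$S{\left(Q \right)} = 6 - 9 Q$ ($S{\left(Q \right)} = 6 + 3 \left(- 3 Q\right) = 6 - 9 Q$)
$\left(P + g{\left(-4 \right)}\right) S{\left(6 \left(-4 + 4\right) \right)} = \left(0 - \frac{1}{-4}\right) \left(6 - 9 \cdot 6 \left(-4 + 4\right)\right) = \left(0 - - \frac{1}{4}\right) \left(6 - 9 \cdot 6 \cdot 0\right) = \left(0 + \frac{1}{4}\right) \left(6 - 0\right) = \frac{6 + 0}{4} = \frac{1}{4} \cdot 6 = \frac{3}{2}$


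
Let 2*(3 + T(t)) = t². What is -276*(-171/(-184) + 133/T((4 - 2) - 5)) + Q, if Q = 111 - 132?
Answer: -49499/2 ≈ -24750.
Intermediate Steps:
Q = -21
T(t) = -3 + t²/2
-276*(-171/(-184) + 133/T((4 - 2) - 5)) + Q = -276*(-171/(-184) + 133/(-3 + ((4 - 2) - 5)²/2)) - 21 = -276*(-171*(-1/184) + 133/(-3 + (2 - 5)²/2)) - 21 = -276*(171/184 + 133/(-3 + (½)*(-3)²)) - 21 = -276*(171/184 + 133/(-3 + (½)*9)) - 21 = -276*(171/184 + 133/(-3 + 9/2)) - 21 = -276*(171/184 + 133/(3/2)) - 21 = -276*(171/184 + 133*(⅔)) - 21 = -276*(171/184 + 266/3) - 21 = -276*49457/552 - 21 = -49457/2 - 21 = -49499/2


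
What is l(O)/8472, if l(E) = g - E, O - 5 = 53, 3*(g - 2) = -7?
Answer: -175/25416 ≈ -0.0068854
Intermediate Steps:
g = -1/3 (g = 2 + (1/3)*(-7) = 2 - 7/3 = -1/3 ≈ -0.33333)
O = 58 (O = 5 + 53 = 58)
l(E) = -1/3 - E
l(O)/8472 = (-1/3 - 1*58)/8472 = (-1/3 - 58)*(1/8472) = -175/3*1/8472 = -175/25416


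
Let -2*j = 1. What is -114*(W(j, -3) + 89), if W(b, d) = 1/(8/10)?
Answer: -20577/2 ≈ -10289.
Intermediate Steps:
j = -1/2 (j = -1/2*1 = -1/2 ≈ -0.50000)
W(b, d) = 5/4 (W(b, d) = 1/(8*(1/10)) = 1/(4/5) = 5/4)
-114*(W(j, -3) + 89) = -114*(5/4 + 89) = -114*361/4 = -20577/2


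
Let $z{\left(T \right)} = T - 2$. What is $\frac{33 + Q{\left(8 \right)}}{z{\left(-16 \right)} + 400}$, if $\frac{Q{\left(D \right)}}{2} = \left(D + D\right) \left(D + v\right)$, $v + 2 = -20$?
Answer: $- \frac{415}{382} \approx -1.0864$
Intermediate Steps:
$z{\left(T \right)} = -2 + T$ ($z{\left(T \right)} = T - 2 = -2 + T$)
$v = -22$ ($v = -2 - 20 = -22$)
$Q{\left(D \right)} = 4 D \left(-22 + D\right)$ ($Q{\left(D \right)} = 2 \left(D + D\right) \left(D - 22\right) = 2 \cdot 2 D \left(-22 + D\right) = 4 D \left(-22 + D\right)$)
$\frac{33 + Q{\left(8 \right)}}{z{\left(-16 \right)} + 400} = \frac{33 + 4 \cdot 8 \left(-22 + 8\right)}{\left(-2 - 16\right) + 400} = \frac{33 + 4 \cdot 8 \left(-14\right)}{-18 + 400} = \frac{33 - 448}{382} = \left(-415\right) \frac{1}{382} = - \frac{415}{382}$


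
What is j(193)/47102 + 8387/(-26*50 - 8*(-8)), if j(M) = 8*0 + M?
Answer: -197402963/29109036 ≈ -6.7815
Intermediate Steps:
j(M) = M (j(M) = 0 + M = M)
j(193)/47102 + 8387/(-26*50 - 8*(-8)) = 193/47102 + 8387/(-26*50 - 8*(-8)) = 193*(1/47102) + 8387/(-1300 + 64) = 193/47102 + 8387/(-1236) = 193/47102 + 8387*(-1/1236) = 193/47102 - 8387/1236 = -197402963/29109036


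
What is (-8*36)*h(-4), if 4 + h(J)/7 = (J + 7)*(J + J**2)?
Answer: -64512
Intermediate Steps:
h(J) = -28 + 7*(7 + J)*(J + J**2) (h(J) = -28 + 7*((J + 7)*(J + J**2)) = -28 + 7*((7 + J)*(J + J**2)) = -28 + 7*(7 + J)*(J + J**2))
(-8*36)*h(-4) = (-8*36)*(-28 + 7*(-4)**3 + 49*(-4) + 56*(-4)**2) = -288*(-28 + 7*(-64) - 196 + 56*16) = -288*(-28 - 448 - 196 + 896) = -288*224 = -64512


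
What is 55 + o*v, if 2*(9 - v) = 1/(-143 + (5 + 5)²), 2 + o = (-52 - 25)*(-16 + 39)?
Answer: -1369345/86 ≈ -15923.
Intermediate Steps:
o = -1773 (o = -2 + (-52 - 25)*(-16 + 39) = -2 - 77*23 = -2 - 1771 = -1773)
v = 775/86 (v = 9 - 1/(2*(-143 + (5 + 5)²)) = 9 - 1/(2*(-143 + 10²)) = 9 - 1/(2*(-143 + 100)) = 9 - ½/(-43) = 9 - ½*(-1/43) = 9 + 1/86 = 775/86 ≈ 9.0116)
55 + o*v = 55 - 1773*775/86 = 55 - 1374075/86 = -1369345/86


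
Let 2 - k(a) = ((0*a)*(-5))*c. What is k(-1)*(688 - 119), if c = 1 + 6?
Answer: 1138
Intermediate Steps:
c = 7
k(a) = 2 (k(a) = 2 - (0*a)*(-5)*7 = 2 - 0*(-5)*7 = 2 - 0*7 = 2 - 1*0 = 2 + 0 = 2)
k(-1)*(688 - 119) = 2*(688 - 119) = 2*569 = 1138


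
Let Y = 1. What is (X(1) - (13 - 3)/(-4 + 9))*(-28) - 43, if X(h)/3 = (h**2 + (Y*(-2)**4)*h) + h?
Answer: -1499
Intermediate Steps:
X(h) = 3*h**2 + 51*h (X(h) = 3*((h**2 + (1*(-2)**4)*h) + h) = 3*((h**2 + (1*16)*h) + h) = 3*((h**2 + 16*h) + h) = 3*(h**2 + 17*h) = 3*h**2 + 51*h)
(X(1) - (13 - 3)/(-4 + 9))*(-28) - 43 = (3*1*(17 + 1) - (13 - 3)/(-4 + 9))*(-28) - 43 = (3*1*18 - 10/5)*(-28) - 43 = (54 - 10/5)*(-28) - 43 = (54 - 1*2)*(-28) - 43 = (54 - 2)*(-28) - 43 = 52*(-28) - 43 = -1456 - 43 = -1499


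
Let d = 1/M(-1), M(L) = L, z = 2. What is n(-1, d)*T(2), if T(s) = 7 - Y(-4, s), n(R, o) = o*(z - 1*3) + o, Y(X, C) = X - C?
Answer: 0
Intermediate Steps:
d = -1 (d = 1/(-1) = -1)
n(R, o) = 0 (n(R, o) = o*(2 - 1*3) + o = o*(2 - 3) + o = o*(-1) + o = -o + o = 0)
T(s) = 11 + s (T(s) = 7 - (-4 - s) = 7 + (4 + s) = 11 + s)
n(-1, d)*T(2) = 0*(11 + 2) = 0*13 = 0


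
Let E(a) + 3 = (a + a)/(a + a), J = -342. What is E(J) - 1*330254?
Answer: -330256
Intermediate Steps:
E(a) = -2 (E(a) = -3 + (a + a)/(a + a) = -3 + (2*a)/((2*a)) = -3 + (2*a)*(1/(2*a)) = -3 + 1 = -2)
E(J) - 1*330254 = -2 - 1*330254 = -2 - 330254 = -330256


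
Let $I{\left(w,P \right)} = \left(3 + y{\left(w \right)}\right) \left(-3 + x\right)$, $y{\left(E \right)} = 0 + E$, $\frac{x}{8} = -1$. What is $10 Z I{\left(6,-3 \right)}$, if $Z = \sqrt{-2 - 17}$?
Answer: $- 990 i \sqrt{19} \approx - 4315.3 i$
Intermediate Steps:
$x = -8$ ($x = 8 \left(-1\right) = -8$)
$y{\left(E \right)} = E$
$Z = i \sqrt{19}$ ($Z = \sqrt{-19} = i \sqrt{19} \approx 4.3589 i$)
$I{\left(w,P \right)} = -33 - 11 w$ ($I{\left(w,P \right)} = \left(3 + w\right) \left(-3 - 8\right) = \left(3 + w\right) \left(-11\right) = -33 - 11 w$)
$10 Z I{\left(6,-3 \right)} = 10 i \sqrt{19} \left(-33 - 66\right) = 10 i \sqrt{19} \left(-99\right) = - 990 i \sqrt{19}$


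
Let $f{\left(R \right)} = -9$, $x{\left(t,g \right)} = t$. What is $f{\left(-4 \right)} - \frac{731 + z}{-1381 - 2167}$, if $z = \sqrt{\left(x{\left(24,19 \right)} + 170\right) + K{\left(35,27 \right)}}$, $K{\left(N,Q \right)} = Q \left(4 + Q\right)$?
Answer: $- \frac{31201}{3548} + \frac{\sqrt{1031}}{3548} \approx -8.7849$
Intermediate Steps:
$z = \sqrt{1031}$ ($z = \sqrt{\left(24 + 170\right) + 27 \left(4 + 27\right)} = \sqrt{194 + 27 \cdot 31} = \sqrt{194 + 837} = \sqrt{1031} \approx 32.109$)
$f{\left(-4 \right)} - \frac{731 + z}{-1381 - 2167} = -9 - \frac{731 + \sqrt{1031}}{-1381 - 2167} = -9 - \frac{731 + \sqrt{1031}}{-3548} = -9 - \left(731 + \sqrt{1031}\right) \left(- \frac{1}{3548}\right) = -9 - \left(- \frac{731}{3548} - \frac{\sqrt{1031}}{3548}\right) = -9 + \left(\frac{731}{3548} + \frac{\sqrt{1031}}{3548}\right) = - \frac{31201}{3548} + \frac{\sqrt{1031}}{3548}$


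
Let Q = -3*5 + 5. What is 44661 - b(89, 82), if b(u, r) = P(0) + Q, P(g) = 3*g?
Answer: 44671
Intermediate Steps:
Q = -10 (Q = -15 + 5 = -10)
b(u, r) = -10 (b(u, r) = 3*0 - 10 = 0 - 10 = -10)
44661 - b(89, 82) = 44661 - 1*(-10) = 44661 + 10 = 44671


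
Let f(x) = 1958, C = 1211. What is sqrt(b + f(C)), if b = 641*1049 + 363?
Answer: 63*sqrt(170) ≈ 821.42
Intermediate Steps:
b = 672772 (b = 672409 + 363 = 672772)
sqrt(b + f(C)) = sqrt(672772 + 1958) = sqrt(674730) = 63*sqrt(170)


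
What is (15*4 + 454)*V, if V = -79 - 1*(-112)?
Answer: 16962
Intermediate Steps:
V = 33 (V = -79 + 112 = 33)
(15*4 + 454)*V = (15*4 + 454)*33 = (60 + 454)*33 = 514*33 = 16962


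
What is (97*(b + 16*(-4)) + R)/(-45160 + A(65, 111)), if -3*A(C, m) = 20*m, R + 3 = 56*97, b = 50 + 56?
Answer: -559/2700 ≈ -0.20704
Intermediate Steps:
b = 106
R = 5429 (R = -3 + 56*97 = -3 + 5432 = 5429)
A(C, m) = -20*m/3
(97*(b + 16*(-4)) + R)/(-45160 + A(65, 111)) = (97*(106 + 16*(-4)) + 5429)/(-45160 - 20/3*111) = (97*(106 - 64) + 5429)/(-45160 - 740) = (97*42 + 5429)/(-45900) = (4074 + 5429)*(-1/45900) = 9503*(-1/45900) = -559/2700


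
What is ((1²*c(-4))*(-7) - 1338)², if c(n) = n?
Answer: 1716100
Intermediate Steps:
((1²*c(-4))*(-7) - 1338)² = ((1²*(-4))*(-7) - 1338)² = ((1*(-4))*(-7) - 1338)² = (-4*(-7) - 1338)² = (28 - 1338)² = (-1310)² = 1716100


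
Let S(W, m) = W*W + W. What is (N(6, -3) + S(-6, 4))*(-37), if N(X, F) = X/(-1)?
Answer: -888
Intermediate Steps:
N(X, F) = -X (N(X, F) = X*(-1) = -X)
S(W, m) = W + W² (S(W, m) = W² + W = W + W²)
(N(6, -3) + S(-6, 4))*(-37) = (-1*6 - 6*(1 - 6))*(-37) = (-6 - 6*(-5))*(-37) = (-6 + 30)*(-37) = 24*(-37) = -888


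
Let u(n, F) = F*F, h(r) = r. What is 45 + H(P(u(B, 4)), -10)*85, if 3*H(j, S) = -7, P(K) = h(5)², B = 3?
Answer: -460/3 ≈ -153.33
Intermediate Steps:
u(n, F) = F²
P(K) = 25 (P(K) = 5² = 25)
H(j, S) = -7/3 (H(j, S) = (⅓)*(-7) = -7/3)
45 + H(P(u(B, 4)), -10)*85 = 45 - 7/3*85 = 45 - 595/3 = -460/3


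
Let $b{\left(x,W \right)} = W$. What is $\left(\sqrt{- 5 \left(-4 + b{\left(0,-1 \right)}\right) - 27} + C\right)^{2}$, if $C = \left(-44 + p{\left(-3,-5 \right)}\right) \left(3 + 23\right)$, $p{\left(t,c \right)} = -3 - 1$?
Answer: $\left(1248 - i \sqrt{2}\right)^{2} \approx 1.5575 \cdot 10^{6} - 3530.0 i$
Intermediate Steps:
$p{\left(t,c \right)} = -4$
$C = -1248$ ($C = \left(-44 - 4\right) \left(3 + 23\right) = \left(-48\right) 26 = -1248$)
$\left(\sqrt{- 5 \left(-4 + b{\left(0,-1 \right)}\right) - 27} + C\right)^{2} = \left(\sqrt{- 5 \left(-4 - 1\right) - 27} - 1248\right)^{2} = \left(\sqrt{\left(-5\right) \left(-5\right) - 27} - 1248\right)^{2} = \left(\sqrt{25 - 27} - 1248\right)^{2} = \left(\sqrt{-2} - 1248\right)^{2} = \left(i \sqrt{2} - 1248\right)^{2} = \left(-1248 + i \sqrt{2}\right)^{2}$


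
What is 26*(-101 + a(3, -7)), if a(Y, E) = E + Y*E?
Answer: -3354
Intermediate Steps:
a(Y, E) = E + E*Y
26*(-101 + a(3, -7)) = 26*(-101 - 7*(1 + 3)) = 26*(-101 - 7*4) = 26*(-101 - 28) = 26*(-129) = -3354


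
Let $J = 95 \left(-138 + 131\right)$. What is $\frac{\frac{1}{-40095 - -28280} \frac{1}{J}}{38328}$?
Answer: $\frac{1}{301142137800} \approx 3.3207 \cdot 10^{-12}$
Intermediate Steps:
$J = -665$ ($J = 95 \left(-7\right) = -665$)
$\frac{\frac{1}{-40095 - -28280} \frac{1}{J}}{38328} = \frac{\frac{1}{-40095 - -28280} \frac{1}{-665}}{38328} = \frac{1}{-40095 + 28280} \left(- \frac{1}{665}\right) \frac{1}{38328} = \frac{1}{-11815} \left(- \frac{1}{665}\right) \frac{1}{38328} = \left(- \frac{1}{11815}\right) \left(- \frac{1}{665}\right) \frac{1}{38328} = \frac{1}{7856975} \cdot \frac{1}{38328} = \frac{1}{301142137800}$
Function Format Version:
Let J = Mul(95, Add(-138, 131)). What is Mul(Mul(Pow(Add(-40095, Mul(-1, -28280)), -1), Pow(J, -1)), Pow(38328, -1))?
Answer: Rational(1, 301142137800) ≈ 3.3207e-12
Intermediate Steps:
J = -665 (J = Mul(95, -7) = -665)
Mul(Mul(Pow(Add(-40095, Mul(-1, -28280)), -1), Pow(J, -1)), Pow(38328, -1)) = Mul(Mul(Pow(Add(-40095, Mul(-1, -28280)), -1), Pow(-665, -1)), Pow(38328, -1)) = Mul(Mul(Pow(Add(-40095, 28280), -1), Rational(-1, 665)), Rational(1, 38328)) = Mul(Mul(Pow(-11815, -1), Rational(-1, 665)), Rational(1, 38328)) = Mul(Mul(Rational(-1, 11815), Rational(-1, 665)), Rational(1, 38328)) = Mul(Rational(1, 7856975), Rational(1, 38328)) = Rational(1, 301142137800)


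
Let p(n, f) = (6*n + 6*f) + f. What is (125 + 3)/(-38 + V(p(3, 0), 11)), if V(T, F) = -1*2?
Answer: -16/5 ≈ -3.2000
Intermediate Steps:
p(n, f) = 6*n + 7*f (p(n, f) = (6*f + 6*n) + f = 6*n + 7*f)
V(T, F) = -2
(125 + 3)/(-38 + V(p(3, 0), 11)) = (125 + 3)/(-38 - 2) = 128/(-40) = 128*(-1/40) = -16/5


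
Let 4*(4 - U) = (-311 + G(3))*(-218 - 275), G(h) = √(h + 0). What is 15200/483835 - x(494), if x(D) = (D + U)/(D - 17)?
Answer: 771034063/9717444 - 493*√3/1908 ≈ 78.898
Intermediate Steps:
G(h) = √h
U = -153307/4 + 493*√3/4 (U = 4 - (-311 + √3)*(-218 - 275)/4 = 4 - (-311 + √3)*(-493)/4 = 4 - (153323 - 493*√3)/4 = 4 + (-153323/4 + 493*√3/4) = -153307/4 + 493*√3/4 ≈ -38113.)
x(D) = (-153307/4 + D + 493*√3/4)/(-17 + D) (x(D) = (D + (-153307/4 + 493*√3/4))/(D - 17) = (-153307/4 + D + 493*√3/4)/(-17 + D))
15200/483835 - x(494) = 15200/483835 - (-153307 + 4*494 + 493*√3)/(4*(-17 + 494)) = 15200*(1/483835) - (-153307 + 1976 + 493*√3)/(4*477) = 160/5093 - (-151331 + 493*√3)/(4*477) = 160/5093 - (-151331/1908 + 493*√3/1908) = 160/5093 + (151331/1908 - 493*√3/1908) = 771034063/9717444 - 493*√3/1908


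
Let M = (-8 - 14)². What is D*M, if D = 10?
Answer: 4840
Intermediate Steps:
M = 484 (M = (-22)² = 484)
D*M = 10*484 = 4840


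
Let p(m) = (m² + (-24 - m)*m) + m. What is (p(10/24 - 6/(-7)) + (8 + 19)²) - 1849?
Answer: -96541/84 ≈ -1149.3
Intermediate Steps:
p(m) = m + m² + m*(-24 - m) (p(m) = (m² + m*(-24 - m)) + m = m + m² + m*(-24 - m))
(p(10/24 - 6/(-7)) + (8 + 19)²) - 1849 = (-23*(10/24 - 6/(-7)) + (8 + 19)²) - 1849 = (-23*(10*(1/24) - 6*(-⅐)) + 27²) - 1849 = (-23*(5/12 + 6/7) + 729) - 1849 = (-23*107/84 + 729) - 1849 = (-2461/84 + 729) - 1849 = 58775/84 - 1849 = -96541/84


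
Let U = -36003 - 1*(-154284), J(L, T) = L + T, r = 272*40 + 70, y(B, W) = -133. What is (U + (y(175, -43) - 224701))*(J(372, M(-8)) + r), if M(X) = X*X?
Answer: -1213212458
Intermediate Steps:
M(X) = X**2
r = 10950 (r = 10880 + 70 = 10950)
U = 118281 (U = -36003 + 154284 = 118281)
(U + (y(175, -43) - 224701))*(J(372, M(-8)) + r) = (118281 + (-133 - 224701))*((372 + (-8)**2) + 10950) = (118281 - 224834)*((372 + 64) + 10950) = -106553*(436 + 10950) = -106553*11386 = -1213212458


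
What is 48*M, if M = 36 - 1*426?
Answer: -18720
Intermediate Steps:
M = -390 (M = 36 - 426 = -390)
48*M = 48*(-390) = -18720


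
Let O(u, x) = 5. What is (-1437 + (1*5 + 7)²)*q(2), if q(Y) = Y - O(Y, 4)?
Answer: 3879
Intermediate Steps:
q(Y) = -5 + Y (q(Y) = Y - 1*5 = Y - 5 = -5 + Y)
(-1437 + (1*5 + 7)²)*q(2) = (-1437 + (1*5 + 7)²)*(-5 + 2) = (-1437 + (5 + 7)²)*(-3) = (-1437 + 12²)*(-3) = (-1437 + 144)*(-3) = -1293*(-3) = 3879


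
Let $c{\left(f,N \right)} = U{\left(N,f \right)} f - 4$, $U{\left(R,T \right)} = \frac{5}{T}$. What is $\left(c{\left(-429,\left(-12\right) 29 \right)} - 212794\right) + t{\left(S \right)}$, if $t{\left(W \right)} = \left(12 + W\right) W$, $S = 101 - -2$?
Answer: $-200948$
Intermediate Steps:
$S = 103$ ($S = 101 + 2 = 103$)
$t{\left(W \right)} = W \left(12 + W\right)$
$c{\left(f,N \right)} = 1$ ($c{\left(f,N \right)} = \frac{5}{f} f - 4 = 5 - 4 = 1$)
$\left(c{\left(-429,\left(-12\right) 29 \right)} - 212794\right) + t{\left(S \right)} = \left(1 - 212794\right) + 103 \left(12 + 103\right) = -212793 + 103 \cdot 115 = -212793 + 11845 = -200948$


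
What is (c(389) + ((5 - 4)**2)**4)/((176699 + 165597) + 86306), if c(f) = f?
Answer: 195/214301 ≈ 0.00090993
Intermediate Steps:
(c(389) + ((5 - 4)**2)**4)/((176699 + 165597) + 86306) = (389 + ((5 - 4)**2)**4)/((176699 + 165597) + 86306) = (389 + (1**2)**4)/(342296 + 86306) = (389 + 1**4)/428602 = (389 + 1)*(1/428602) = 390*(1/428602) = 195/214301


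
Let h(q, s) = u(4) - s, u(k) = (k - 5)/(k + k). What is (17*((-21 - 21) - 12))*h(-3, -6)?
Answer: -21573/4 ≈ -5393.3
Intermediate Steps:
u(k) = (-5 + k)/(2*k) (u(k) = (-5 + k)/((2*k)) = (-5 + k)*(1/(2*k)) = (-5 + k)/(2*k))
h(q, s) = -⅛ - s (h(q, s) = (½)*(-5 + 4)/4 - s = (½)*(¼)*(-1) - s = -⅛ - s)
(17*((-21 - 21) - 12))*h(-3, -6) = (17*((-21 - 21) - 12))*(-⅛ - 1*(-6)) = (17*(-42 - 12))*(-⅛ + 6) = (17*(-54))*(47/8) = -918*47/8 = -21573/4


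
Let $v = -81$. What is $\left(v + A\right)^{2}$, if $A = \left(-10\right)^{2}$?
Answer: $361$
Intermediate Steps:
$A = 100$
$\left(v + A\right)^{2} = \left(-81 + 100\right)^{2} = 19^{2} = 361$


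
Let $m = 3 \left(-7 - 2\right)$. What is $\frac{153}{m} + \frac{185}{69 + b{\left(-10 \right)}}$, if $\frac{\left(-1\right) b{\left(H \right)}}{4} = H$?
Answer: $- \frac{1298}{327} \approx -3.9694$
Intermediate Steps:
$b{\left(H \right)} = - 4 H$
$m = -27$ ($m = 3 \left(-9\right) = -27$)
$\frac{153}{m} + \frac{185}{69 + b{\left(-10 \right)}} = \frac{153}{-27} + \frac{185}{69 - -40} = 153 \left(- \frac{1}{27}\right) + \frac{185}{69 + 40} = - \frac{17}{3} + \frac{185}{109} = - \frac{1298}{327}$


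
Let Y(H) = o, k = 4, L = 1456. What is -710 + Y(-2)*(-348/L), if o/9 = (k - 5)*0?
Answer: -710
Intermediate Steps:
o = 0 (o = 9*((4 - 5)*0) = 9*(-1*0) = 9*0 = 0)
Y(H) = 0
-710 + Y(-2)*(-348/L) = -710 + 0*(-348/1456) = -710 + 0*(-348*1/1456) = -710 + 0*(-87/364) = -710 + 0 = -710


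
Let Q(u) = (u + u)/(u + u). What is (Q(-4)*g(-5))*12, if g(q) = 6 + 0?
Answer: 72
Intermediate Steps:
Q(u) = 1 (Q(u) = (2*u)/((2*u)) = (2*u)*(1/(2*u)) = 1)
g(q) = 6
(Q(-4)*g(-5))*12 = (1*6)*12 = 6*12 = 72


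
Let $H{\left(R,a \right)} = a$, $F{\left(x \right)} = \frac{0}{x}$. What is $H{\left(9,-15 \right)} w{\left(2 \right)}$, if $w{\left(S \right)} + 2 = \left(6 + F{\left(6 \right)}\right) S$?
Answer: $-150$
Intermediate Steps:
$F{\left(x \right)} = 0$
$w{\left(S \right)} = -2 + 6 S$ ($w{\left(S \right)} = -2 + \left(6 + 0\right) S = -2 + 6 S$)
$H{\left(9,-15 \right)} w{\left(2 \right)} = - 15 \left(-2 + 6 \cdot 2\right) = - 15 \left(-2 + 12\right) = \left(-15\right) 10 = -150$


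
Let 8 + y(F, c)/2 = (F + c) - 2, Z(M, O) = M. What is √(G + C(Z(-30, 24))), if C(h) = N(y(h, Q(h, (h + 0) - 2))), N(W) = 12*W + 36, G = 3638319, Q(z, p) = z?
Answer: 15*√16163 ≈ 1907.0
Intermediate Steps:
y(F, c) = -20 + 2*F + 2*c (y(F, c) = -16 + 2*((F + c) - 2) = -16 + 2*(-2 + F + c) = -16 + (-4 + 2*F + 2*c) = -20 + 2*F + 2*c)
N(W) = 36 + 12*W
C(h) = -204 + 48*h (C(h) = 36 + 12*(-20 + 2*h + 2*h) = 36 + 12*(-20 + 4*h) = 36 + (-240 + 48*h) = -204 + 48*h)
√(G + C(Z(-30, 24))) = √(3638319 + (-204 + 48*(-30))) = √(3638319 + (-204 - 1440)) = √(3638319 - 1644) = √3636675 = 15*√16163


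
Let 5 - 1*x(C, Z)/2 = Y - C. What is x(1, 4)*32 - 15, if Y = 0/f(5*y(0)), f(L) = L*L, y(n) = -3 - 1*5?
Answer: 369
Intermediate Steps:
y(n) = -8 (y(n) = -3 - 5 = -8)
f(L) = L²
Y = 0 (Y = 0/((5*(-8))²) = 0/((-40)²) = 0/1600 = 0*(1/1600) = 0)
x(C, Z) = 10 + 2*C (x(C, Z) = 10 - 2*(0 - C) = 10 - (-2)*C = 10 + 2*C)
x(1, 4)*32 - 15 = (10 + 2*1)*32 - 15 = (10 + 2)*32 - 15 = 12*32 - 15 = 384 - 15 = 369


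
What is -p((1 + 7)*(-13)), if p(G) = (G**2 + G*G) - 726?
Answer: -20906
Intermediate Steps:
p(G) = -726 + 2*G**2 (p(G) = (G**2 + G**2) - 726 = 2*G**2 - 726 = -726 + 2*G**2)
-p((1 + 7)*(-13)) = -(-726 + 2*((1 + 7)*(-13))**2) = -(-726 + 2*(8*(-13))**2) = -(-726 + 2*(-104)**2) = -(-726 + 2*10816) = -(-726 + 21632) = -1*20906 = -20906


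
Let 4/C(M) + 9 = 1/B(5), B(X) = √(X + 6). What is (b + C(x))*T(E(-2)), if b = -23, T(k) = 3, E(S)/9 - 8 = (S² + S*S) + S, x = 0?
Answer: -31299/445 - 6*√11/445 ≈ -70.380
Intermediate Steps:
B(X) = √(6 + X)
E(S) = 72 + 9*S + 18*S² (E(S) = 72 + 9*((S² + S*S) + S) = 72 + 9*((S² + S²) + S) = 72 + 9*(2*S² + S) = 72 + 9*(S + 2*S²) = 72 + (9*S + 18*S²) = 72 + 9*S + 18*S²)
C(M) = 4/(-9 + √11/11) (C(M) = 4/(-9 + 1/(√(6 + 5))) = 4/(-9 + 1/(√11)) = 4/(-9 + √11/11))
(b + C(x))*T(E(-2)) = (-23 + (-198/445 - 2*√11/445))*3 = (-10433/445 - 2*√11/445)*3 = -31299/445 - 6*√11/445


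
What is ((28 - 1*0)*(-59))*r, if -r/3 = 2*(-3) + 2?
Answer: -19824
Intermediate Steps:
r = 12 (r = -3*(2*(-3) + 2) = -3*(-6 + 2) = -3*(-4) = 12)
((28 - 1*0)*(-59))*r = ((28 - 1*0)*(-59))*12 = ((28 + 0)*(-59))*12 = (28*(-59))*12 = -1652*12 = -19824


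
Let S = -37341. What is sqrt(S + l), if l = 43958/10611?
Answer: I*sqrt(51899762483)/1179 ≈ 193.23*I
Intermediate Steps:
l = 43958/10611 (l = 43958*(1/10611) = 43958/10611 ≈ 4.1427)
sqrt(S + l) = sqrt(-37341 + 43958/10611) = sqrt(-396181393/10611) = I*sqrt(51899762483)/1179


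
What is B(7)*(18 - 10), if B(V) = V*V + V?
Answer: 448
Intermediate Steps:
B(V) = V + V**2 (B(V) = V**2 + V = V + V**2)
B(7)*(18 - 10) = (7*(1 + 7))*(18 - 10) = (7*8)*8 = 56*8 = 448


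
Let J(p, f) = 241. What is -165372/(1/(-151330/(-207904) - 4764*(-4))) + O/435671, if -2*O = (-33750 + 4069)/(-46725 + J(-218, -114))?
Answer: -829306976445418371222859/263150989547416 ≈ -3.1515e+9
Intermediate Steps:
O = -29681/92968 (O = -(-33750 + 4069)/(2*(-46725 + 241)) = -(-29681)/(2*(-46484)) = -(-29681)*(-1)/(2*46484) = -1/2*29681/46484 = -29681/92968 ≈ -0.31926)
-165372/(1/(-151330/(-207904) - 4764*(-4))) + O/435671 = -165372/(1/(-151330/(-207904) - 4764*(-4))) - 29681/92968/435671 = -165372/(1/(-151330*(-1/207904) + 19056)) - 29681/92968*1/435671 = -165372/(1/(75665/103952 + 19056)) - 29681/40503461528 = -165372/(1/(1980984977/103952)) - 29681/40503461528 = -165372/103952/1980984977 - 29681/40503461528 = -165372*1980984977/103952 - 29681/40503461528 = -81899861904111/25988 - 29681/40503461528 = -829306976445418371222859/263150989547416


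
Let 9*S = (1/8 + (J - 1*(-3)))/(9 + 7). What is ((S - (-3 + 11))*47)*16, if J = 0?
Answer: -431977/72 ≈ -5999.7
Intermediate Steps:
S = 25/1152 (S = ((1/8 + (0 - 1*(-3)))/(9 + 7))/9 = ((⅛ + (0 + 3))/16)/9 = ((⅛ + 3)*(1/16))/9 = ((25/8)*(1/16))/9 = (⅑)*(25/128) = 25/1152 ≈ 0.021701)
((S - (-3 + 11))*47)*16 = ((25/1152 - (-3 + 11))*47)*16 = ((25/1152 - 1*8)*47)*16 = ((25/1152 - 8)*47)*16 = -9191/1152*47*16 = -431977/1152*16 = -431977/72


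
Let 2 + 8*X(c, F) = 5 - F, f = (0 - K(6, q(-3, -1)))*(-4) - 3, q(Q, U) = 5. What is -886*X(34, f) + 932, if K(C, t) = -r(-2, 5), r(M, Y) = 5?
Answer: -3895/2 ≈ -1947.5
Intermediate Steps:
K(C, t) = -5 (K(C, t) = -1*5 = -5)
f = -23 (f = (0 - 1*(-5))*(-4) - 3 = (0 + 5)*(-4) - 3 = 5*(-4) - 3 = -20 - 3 = -23)
X(c, F) = 3/8 - F/8 (X(c, F) = -1/4 + (5 - F)/8 = -1/4 + (5/8 - F/8) = 3/8 - F/8)
-886*X(34, f) + 932 = -886*(3/8 - 1/8*(-23)) + 932 = -886*(3/8 + 23/8) + 932 = -886*13/4 + 932 = -5759/2 + 932 = -3895/2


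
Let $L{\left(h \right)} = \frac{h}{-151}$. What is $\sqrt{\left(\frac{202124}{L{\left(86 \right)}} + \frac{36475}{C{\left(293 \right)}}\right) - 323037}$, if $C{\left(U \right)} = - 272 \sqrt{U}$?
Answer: $\frac{\sqrt{-497593019187734704 - 335929971775 \sqrt{293}}}{856732} \approx 823.37 i$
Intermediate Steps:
$L{\left(h \right)} = - \frac{h}{151}$ ($L{\left(h \right)} = h \left(- \frac{1}{151}\right) = - \frac{h}{151}$)
$\sqrt{\left(\frac{202124}{L{\left(86 \right)}} + \frac{36475}{C{\left(293 \right)}}\right) - 323037} = \sqrt{\left(\frac{202124}{\left(- \frac{1}{151}\right) 86} + \frac{36475}{\left(-272\right) \sqrt{293}}\right) - 323037} = \sqrt{\left(\frac{202124}{- \frac{86}{151}} + 36475 \left(- \frac{\sqrt{293}}{79696}\right)\right) - 323037} = \sqrt{\left(202124 \left(- \frac{151}{86}\right) - \frac{36475 \sqrt{293}}{79696}\right) - 323037} = \sqrt{\left(- \frac{15260362}{43} - \frac{36475 \sqrt{293}}{79696}\right) - 323037} = \sqrt{- \frac{29150953}{43} - \frac{36475 \sqrt{293}}{79696}}$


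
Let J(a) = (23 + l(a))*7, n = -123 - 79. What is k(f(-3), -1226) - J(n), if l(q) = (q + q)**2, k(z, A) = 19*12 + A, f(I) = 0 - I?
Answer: -1143671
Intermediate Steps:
f(I) = -I
k(z, A) = 228 + A
l(q) = 4*q**2 (l(q) = (2*q)**2 = 4*q**2)
n = -202
J(a) = 161 + 28*a**2 (J(a) = (23 + 4*a**2)*7 = 161 + 28*a**2)
k(f(-3), -1226) - J(n) = (228 - 1226) - (161 + 28*(-202)**2) = -998 - (161 + 28*40804) = -998 - (161 + 1142512) = -998 - 1*1142673 = -998 - 1142673 = -1143671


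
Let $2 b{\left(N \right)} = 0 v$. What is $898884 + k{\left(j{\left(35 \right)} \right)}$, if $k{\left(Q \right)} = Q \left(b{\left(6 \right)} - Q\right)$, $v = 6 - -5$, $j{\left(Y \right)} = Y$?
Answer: $897659$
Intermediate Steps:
$v = 11$ ($v = 6 + 5 = 11$)
$b{\left(N \right)} = 0$ ($b{\left(N \right)} = \frac{0 \cdot 11}{2} = \frac{1}{2} \cdot 0 = 0$)
$k{\left(Q \right)} = - Q^{2}$ ($k{\left(Q \right)} = Q \left(0 - Q\right) = Q \left(- Q\right) = - Q^{2}$)
$898884 + k{\left(j{\left(35 \right)} \right)} = 898884 - 35^{2} = 898884 - 1225 = 897659$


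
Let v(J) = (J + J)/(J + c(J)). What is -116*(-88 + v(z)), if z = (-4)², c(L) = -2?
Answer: 69600/7 ≈ 9942.9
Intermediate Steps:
z = 16
v(J) = 2*J/(-2 + J) (v(J) = (J + J)/(J - 2) = (2*J)/(-2 + J) = 2*J/(-2 + J))
-116*(-88 + v(z)) = -116*(-88 + 2*16/(-2 + 16)) = -116*(-88 + 2*16/14) = -116*(-88 + 2*16*(1/14)) = -116*(-88 + 16/7) = -116*(-600/7) = 69600/7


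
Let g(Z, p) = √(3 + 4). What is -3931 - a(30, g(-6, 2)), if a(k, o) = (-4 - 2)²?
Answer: -3967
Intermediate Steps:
g(Z, p) = √7
a(k, o) = 36 (a(k, o) = (-6)² = 36)
-3931 - a(30, g(-6, 2)) = -3931 - 1*36 = -3931 - 36 = -3967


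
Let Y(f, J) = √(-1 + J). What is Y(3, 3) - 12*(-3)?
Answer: 36 + √2 ≈ 37.414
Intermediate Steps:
Y(3, 3) - 12*(-3) = √(-1 + 3) - 12*(-3) = √2 + 36 = 36 + √2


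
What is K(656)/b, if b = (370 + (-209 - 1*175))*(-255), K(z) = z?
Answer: 328/1785 ≈ 0.18375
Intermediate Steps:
b = 3570 (b = (370 + (-209 - 175))*(-255) = (370 - 384)*(-255) = -14*(-255) = 3570)
K(656)/b = 656/3570 = 656*(1/3570) = 328/1785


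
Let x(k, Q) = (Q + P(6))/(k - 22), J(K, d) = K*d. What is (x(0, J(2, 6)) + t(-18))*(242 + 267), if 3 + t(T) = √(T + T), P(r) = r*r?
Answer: -29013/11 + 3054*I ≈ -2637.5 + 3054.0*I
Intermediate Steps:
P(r) = r²
x(k, Q) = (36 + Q)/(-22 + k) (x(k, Q) = (Q + 6²)/(k - 22) = (Q + 36)/(-22 + k) = (36 + Q)/(-22 + k))
t(T) = -3 + √2*√T (t(T) = -3 + √(T + T) = -3 + √(2*T) = -3 + √2*√T)
(x(0, J(2, 6)) + t(-18))*(242 + 267) = ((36 + 2*6)/(-22 + 0) + (-3 + √2*√(-18)))*(242 + 267) = ((36 + 12)/(-22) + (-3 + √2*(3*I*√2)))*509 = (-1/22*48 + (-3 + 6*I))*509 = (-24/11 + (-3 + 6*I))*509 = (-57/11 + 6*I)*509 = -29013/11 + 3054*I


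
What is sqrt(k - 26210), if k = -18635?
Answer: I*sqrt(44845) ≈ 211.77*I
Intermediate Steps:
sqrt(k - 26210) = sqrt(-18635 - 26210) = sqrt(-44845) = I*sqrt(44845)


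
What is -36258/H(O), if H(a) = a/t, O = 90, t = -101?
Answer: 610343/15 ≈ 40690.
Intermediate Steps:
H(a) = -a/101 (H(a) = a/(-101) = a*(-1/101) = -a/101)
-36258/H(O) = -36258/((-1/101*90)) = -36258/(-90/101) = -36258*(-101/90) = 610343/15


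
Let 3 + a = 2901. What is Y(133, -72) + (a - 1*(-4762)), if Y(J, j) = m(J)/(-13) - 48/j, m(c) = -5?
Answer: 298781/39 ≈ 7661.1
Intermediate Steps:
a = 2898 (a = -3 + 2901 = 2898)
Y(J, j) = 5/13 - 48/j (Y(J, j) = -5/(-13) - 48/j = -5*(-1/13) - 48/j = 5/13 - 48/j)
Y(133, -72) + (a - 1*(-4762)) = (5/13 - 48/(-72)) + (2898 - 1*(-4762)) = (5/13 - 48*(-1/72)) + (2898 + 4762) = (5/13 + ⅔) + 7660 = 41/39 + 7660 = 298781/39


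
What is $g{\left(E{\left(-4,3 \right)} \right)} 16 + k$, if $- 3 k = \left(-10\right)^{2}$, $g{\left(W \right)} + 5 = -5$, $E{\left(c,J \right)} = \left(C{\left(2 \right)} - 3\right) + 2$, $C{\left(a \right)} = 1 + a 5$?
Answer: $- \frac{580}{3} \approx -193.33$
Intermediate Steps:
$C{\left(a \right)} = 1 + 5 a$
$E{\left(c,J \right)} = 10$ ($E{\left(c,J \right)} = \left(\left(1 + 5 \cdot 2\right) - 3\right) + 2 = \left(\left(1 + 10\right) - 3\right) + 2 = \left(11 - 3\right) + 2 = 8 + 2 = 10$)
$g{\left(W \right)} = -10$ ($g{\left(W \right)} = -5 - 5 = -10$)
$k = - \frac{100}{3}$ ($k = - \frac{\left(-10\right)^{2}}{3} = \left(- \frac{1}{3}\right) 100 = - \frac{100}{3} \approx -33.333$)
$g{\left(E{\left(-4,3 \right)} \right)} 16 + k = \left(-10\right) 16 - \frac{100}{3} = -160 - \frac{100}{3} = - \frac{580}{3}$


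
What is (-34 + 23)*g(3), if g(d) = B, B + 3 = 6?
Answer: -33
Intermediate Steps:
B = 3 (B = -3 + 6 = 3)
g(d) = 3
(-34 + 23)*g(3) = (-34 + 23)*3 = -11*3 = -33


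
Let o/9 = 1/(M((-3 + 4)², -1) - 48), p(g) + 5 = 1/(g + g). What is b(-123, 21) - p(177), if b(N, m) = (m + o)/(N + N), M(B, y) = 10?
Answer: 2709551/551532 ≈ 4.9128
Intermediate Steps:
p(g) = -5 + 1/(2*g) (p(g) = -5 + 1/(g + g) = -5 + 1/(2*g))
o = -9/38 (o = 9/(10 - 48) = 9/(-38) = 9*(-1/38) = -9/38 ≈ -0.23684)
b(N, m) = (-9/38 + m)/(2*N) (b(N, m) = (m - 9/38)/(N + N) = (-9/38 + m)/((2*N)) = (-9/38 + m)*(1/(2*N)) = (-9/38 + m)/(2*N))
b(-123, 21) - p(177) = (1/76)*(-9 + 38*21)/(-123) - (-5 + (½)/177) = (1/76)*(-1/123)*(-9 + 798) - (-5 + (½)*(1/177)) = (1/76)*(-1/123)*789 - (-5 + 1/354) = -263/3116 - 1*(-1769/354) = -263/3116 + 1769/354 = 2709551/551532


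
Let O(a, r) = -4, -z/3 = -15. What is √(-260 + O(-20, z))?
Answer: 2*I*√66 ≈ 16.248*I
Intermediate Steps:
z = 45 (z = -3*(-15) = 45)
√(-260 + O(-20, z)) = √(-260 - 4) = √(-264) = 2*I*√66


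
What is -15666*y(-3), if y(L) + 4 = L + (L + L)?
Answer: 203658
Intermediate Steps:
y(L) = -4 + 3*L (y(L) = -4 + (L + (L + L)) = -4 + (L + 2*L) = -4 + 3*L)
-15666*y(-3) = -15666*(-4 + 3*(-3)) = -15666*(-4 - 9) = -15666*(-13) = 203658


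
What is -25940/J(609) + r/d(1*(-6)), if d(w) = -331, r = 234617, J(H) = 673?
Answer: -166483381/222763 ≈ -747.36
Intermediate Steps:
-25940/J(609) + r/d(1*(-6)) = -25940/673 + 234617/(-331) = -25940*1/673 + 234617*(-1/331) = -25940/673 - 234617/331 = -166483381/222763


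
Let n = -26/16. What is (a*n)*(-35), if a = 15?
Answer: 6825/8 ≈ 853.13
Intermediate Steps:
n = -13/8 (n = -26*1/16 = -13/8 ≈ -1.6250)
(a*n)*(-35) = (15*(-13/8))*(-35) = -195/8*(-35) = 6825/8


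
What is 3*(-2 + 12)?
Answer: 30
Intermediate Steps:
3*(-2 + 12) = 3*10 = 30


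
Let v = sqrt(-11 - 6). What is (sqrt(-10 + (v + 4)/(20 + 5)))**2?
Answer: -246/25 + I*sqrt(17)/25 ≈ -9.84 + 0.16492*I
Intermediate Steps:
v = I*sqrt(17) (v = sqrt(-17) = I*sqrt(17) ≈ 4.1231*I)
(sqrt(-10 + (v + 4)/(20 + 5)))**2 = (sqrt(-10 + (I*sqrt(17) + 4)/(20 + 5)))**2 = (sqrt(-10 + (4 + I*sqrt(17))/25))**2 = (sqrt(-10 + (4 + I*sqrt(17))*(1/25)))**2 = (sqrt(-10 + (4/25 + I*sqrt(17)/25)))**2 = (sqrt(-246/25 + I*sqrt(17)/25))**2 = -246/25 + I*sqrt(17)/25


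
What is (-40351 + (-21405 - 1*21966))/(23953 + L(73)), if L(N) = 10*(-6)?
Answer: -83722/23893 ≈ -3.5040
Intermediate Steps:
L(N) = -60
(-40351 + (-21405 - 1*21966))/(23953 + L(73)) = (-40351 + (-21405 - 1*21966))/(23953 - 60) = (-40351 + (-21405 - 21966))/23893 = (-40351 - 43371)*(1/23893) = -83722*1/23893 = -83722/23893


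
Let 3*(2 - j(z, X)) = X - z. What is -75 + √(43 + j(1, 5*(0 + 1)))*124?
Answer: -75 + 124*√393/3 ≈ 744.40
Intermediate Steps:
j(z, X) = 2 - X/3 + z/3 (j(z, X) = 2 - (X - z)/3 = 2 + (-X/3 + z/3) = 2 - X/3 + z/3)
-75 + √(43 + j(1, 5*(0 + 1)))*124 = -75 + √(43 + (2 - 5*(0 + 1)/3 + (⅓)*1))*124 = -75 + √(43 + (2 - 5/3 + ⅓))*124 = -75 + √(43 + ⅔)*124 = -75 + √(131/3)*124 = -75 + (√393/3)*124 = -75 + 124*√393/3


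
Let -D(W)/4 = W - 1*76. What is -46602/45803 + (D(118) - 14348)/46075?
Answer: -148003342/111072275 ≈ -1.3325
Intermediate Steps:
D(W) = 304 - 4*W (D(W) = -4*(W - 1*76) = -4*(W - 76) = -4*(-76 + W) = 304 - 4*W)
-46602/45803 + (D(118) - 14348)/46075 = -46602/45803 + ((304 - 4*118) - 14348)/46075 = -46602*1/45803 + ((304 - 472) - 14348)*(1/46075) = -46602/45803 + (-168 - 14348)*(1/46075) = -46602/45803 - 14516*1/46075 = -46602/45803 - 764/2425 = -148003342/111072275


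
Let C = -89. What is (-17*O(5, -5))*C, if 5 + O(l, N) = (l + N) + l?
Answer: 0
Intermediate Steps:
O(l, N) = -5 + N + 2*l (O(l, N) = -5 + ((l + N) + l) = -5 + ((N + l) + l) = -5 + (N + 2*l) = -5 + N + 2*l)
(-17*O(5, -5))*C = -17*(-5 - 5 + 2*5)*(-89) = -17*(-5 - 5 + 10)*(-89) = -17*0*(-89) = 0*(-89) = 0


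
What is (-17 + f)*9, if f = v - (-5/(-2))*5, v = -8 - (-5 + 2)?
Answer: -621/2 ≈ -310.50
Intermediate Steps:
v = -5 (v = -8 - 1*(-3) = -8 + 3 = -5)
f = -35/2 (f = -5 - (-5/(-2))*5 = -5 - (-5*(-½))*5 = -5 - 5*5/2 = -5 - 1*25/2 = -5 - 25/2 = -35/2 ≈ -17.500)
(-17 + f)*9 = (-17 - 35/2)*9 = -69/2*9 = -621/2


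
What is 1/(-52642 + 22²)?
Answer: -1/52158 ≈ -1.9173e-5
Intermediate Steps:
1/(-52642 + 22²) = 1/(-52642 + 484) = 1/(-52158) = -1/52158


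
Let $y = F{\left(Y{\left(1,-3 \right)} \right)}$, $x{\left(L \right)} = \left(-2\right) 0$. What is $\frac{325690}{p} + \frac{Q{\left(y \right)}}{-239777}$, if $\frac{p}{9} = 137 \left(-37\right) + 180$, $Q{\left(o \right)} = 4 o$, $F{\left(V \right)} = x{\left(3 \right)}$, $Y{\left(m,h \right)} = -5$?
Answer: $- \frac{325690}{44001} \approx -7.4019$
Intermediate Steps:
$x{\left(L \right)} = 0$
$F{\left(V \right)} = 0$
$y = 0$
$p = -44001$ ($p = 9 \left(137 \left(-37\right) + 180\right) = 9 \left(-5069 + 180\right) = 9 \left(-4889\right) = -44001$)
$\frac{325690}{p} + \frac{Q{\left(y \right)}}{-239777} = \frac{325690}{-44001} + \frac{4 \cdot 0}{-239777} = 325690 \left(- \frac{1}{44001}\right) + 0 \left(- \frac{1}{239777}\right) = - \frac{325690}{44001} + 0 = - \frac{325690}{44001}$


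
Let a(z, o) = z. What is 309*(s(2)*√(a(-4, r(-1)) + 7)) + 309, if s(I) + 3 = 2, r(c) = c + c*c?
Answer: 309 - 309*√3 ≈ -226.20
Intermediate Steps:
r(c) = c + c²
s(I) = -1 (s(I) = -3 + 2 = -1)
309*(s(2)*√(a(-4, r(-1)) + 7)) + 309 = 309*(-√(-4 + 7)) + 309 = 309*(-√3) + 309 = -309*√3 + 309 = 309 - 309*√3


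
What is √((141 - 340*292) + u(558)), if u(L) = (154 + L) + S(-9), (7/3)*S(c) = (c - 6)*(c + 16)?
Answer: 2*I*√24618 ≈ 313.8*I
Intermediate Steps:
S(c) = 3*(-6 + c)*(16 + c)/7 (S(c) = 3*((c - 6)*(c + 16))/7 = 3*((-6 + c)*(16 + c))/7 = 3*(-6 + c)*(16 + c)/7)
u(L) = 109 + L (u(L) = (154 + L) + (-288/7 + (3/7)*(-9)² + (30/7)*(-9)) = (154 + L) + (-288/7 + (3/7)*81 - 270/7) = (154 + L) + (-288/7 + 243/7 - 270/7) = (154 + L) - 45 = 109 + L)
√((141 - 340*292) + u(558)) = √((141 - 340*292) + (109 + 558)) = √((141 - 99280) + 667) = √(-99139 + 667) = √(-98472) = 2*I*√24618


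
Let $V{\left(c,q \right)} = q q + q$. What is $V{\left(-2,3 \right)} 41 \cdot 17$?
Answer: $8364$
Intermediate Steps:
$V{\left(c,q \right)} = q + q^{2}$ ($V{\left(c,q \right)} = q^{2} + q = q + q^{2}$)
$V{\left(-2,3 \right)} 41 \cdot 17 = 3 \left(1 + 3\right) 41 \cdot 17 = 3 \cdot 4 \cdot 41 \cdot 17 = 12 \cdot 41 \cdot 17 = 492 \cdot 17 = 8364$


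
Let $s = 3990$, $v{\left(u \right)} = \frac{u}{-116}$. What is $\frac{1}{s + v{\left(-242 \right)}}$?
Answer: $\frac{58}{231541} \approx 0.0002505$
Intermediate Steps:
$v{\left(u \right)} = - \frac{u}{116}$ ($v{\left(u \right)} = u \left(- \frac{1}{116}\right) = - \frac{u}{116}$)
$\frac{1}{s + v{\left(-242 \right)}} = \frac{1}{3990 - - \frac{121}{58}} = \frac{1}{3990 + \frac{121}{58}} = \frac{1}{\frac{231541}{58}} = \frac{58}{231541}$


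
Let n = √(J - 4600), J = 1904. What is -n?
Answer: -2*I*√674 ≈ -51.923*I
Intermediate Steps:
n = 2*I*√674 (n = √(1904 - 4600) = √(-2696) = 2*I*√674 ≈ 51.923*I)
-n = -2*I*√674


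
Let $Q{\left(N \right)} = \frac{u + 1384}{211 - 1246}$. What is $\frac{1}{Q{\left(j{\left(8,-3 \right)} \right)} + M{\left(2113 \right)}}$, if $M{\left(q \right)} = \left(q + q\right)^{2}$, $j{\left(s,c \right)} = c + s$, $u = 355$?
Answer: $\frac{1035}{18484141921} \approx 5.5994 \cdot 10^{-8}$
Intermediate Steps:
$M{\left(q \right)} = 4 q^{2}$ ($M{\left(q \right)} = \left(2 q\right)^{2} = 4 q^{2}$)
$Q{\left(N \right)} = - \frac{1739}{1035}$ ($Q{\left(N \right)} = \frac{355 + 1384}{211 - 1246} = \frac{1739}{-1035} = 1739 \left(- \frac{1}{1035}\right) = - \frac{1739}{1035}$)
$\frac{1}{Q{\left(j{\left(8,-3 \right)} \right)} + M{\left(2113 \right)}} = \frac{1}{- \frac{1739}{1035} + 4 \cdot 2113^{2}} = \frac{1}{- \frac{1739}{1035} + 4 \cdot 4464769} = \frac{1}{- \frac{1739}{1035} + 17859076} = \frac{1}{\frac{18484141921}{1035}} = \frac{1035}{18484141921}$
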